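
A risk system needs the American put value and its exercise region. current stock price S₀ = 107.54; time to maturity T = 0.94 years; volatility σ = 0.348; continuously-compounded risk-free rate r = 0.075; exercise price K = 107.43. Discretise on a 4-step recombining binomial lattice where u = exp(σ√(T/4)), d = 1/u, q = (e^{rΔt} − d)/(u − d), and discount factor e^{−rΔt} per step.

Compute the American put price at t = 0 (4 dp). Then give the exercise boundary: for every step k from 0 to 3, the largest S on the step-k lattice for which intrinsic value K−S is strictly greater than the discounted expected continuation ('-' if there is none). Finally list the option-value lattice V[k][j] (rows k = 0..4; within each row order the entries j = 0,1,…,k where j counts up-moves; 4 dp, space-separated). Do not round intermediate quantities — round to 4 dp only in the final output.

price = 10.9510
boundary = - - 76.7432 90.8458
tree:
10.9510
18.7632 3.8380
30.6868 7.9781 0.0000
42.6002 16.5842 0.0000 0.0000
52.6642 30.6868 0.0000 0.0000 0.0000

params: Δt=0.23500 u=1.18376 d=0.84476 q=0.51038 e^(-rΔt)=0.98253
t_4 payoffs: 52.6642 30.6868 0.0000 0.0000 0.0000
t_3: node(3,0) S=64.8298 payoff=42.6002 vs cont=40.7234 → 42.6002 [stop]  node(3,1) S=90.8458 payoff=16.5842 vs cont=14.7625 → 16.5842 [stop]  node(3,2) S=127.3020 payoff=0.0000 vs cont=0.0000 → 0.0000 [wait]  node(3,3) S=178.3879 payoff=0.0000 vs cont=0.0000 → 0.0000 [wait]  ⇒ S*(3)=90.8458
t_2: node(2,0) S=76.7432 payoff=30.6868 vs cont=28.8100 → 30.6868 [stop]  node(2,1) S=107.5400 payoff=0.0000 vs cont=7.9781 → 7.9781 [wait]  node(2,2) S=150.6955 payoff=0.0000 vs cont=0.0000 → 0.0000 [wait]  ⇒ S*(2)=76.7432
t_1: node(1,0) S=90.8458 payoff=16.5842 vs cont=18.7632 → 18.7632 [wait]  node(1,1) S=127.3020 payoff=0.0000 vs cont=3.8380 → 3.8380 [wait]  ⇒ S*(1)=-
t_0: node(0,0) S=107.5400 payoff=0.0000 vs cont=10.9510 → 10.9510 [wait]  ⇒ S*(0)=-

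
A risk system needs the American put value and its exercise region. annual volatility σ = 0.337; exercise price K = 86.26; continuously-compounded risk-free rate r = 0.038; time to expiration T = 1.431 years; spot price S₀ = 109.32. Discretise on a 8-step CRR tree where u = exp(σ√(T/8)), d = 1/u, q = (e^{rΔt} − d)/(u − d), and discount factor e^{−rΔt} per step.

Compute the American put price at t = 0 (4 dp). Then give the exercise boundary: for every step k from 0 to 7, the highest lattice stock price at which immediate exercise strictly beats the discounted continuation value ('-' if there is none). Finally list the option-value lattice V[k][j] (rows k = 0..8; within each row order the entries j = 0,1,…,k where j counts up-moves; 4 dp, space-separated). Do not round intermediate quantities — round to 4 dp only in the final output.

price = 5.4589
boundary = - - - - - 53.6044 61.8159 71.2854
tree:
5.4589
8.3111 2.5459
12.3388 4.2061 0.8414
17.7679 6.8212 1.5242 0.1375
24.6478 10.8057 2.7407 0.2706 0.0000
32.6556 16.5997 4.8843 0.5324 0.0000 0.0000
39.7763 24.4441 8.6104 1.0474 0.0000 0.0000 0.0000
45.9511 32.6556 14.9746 2.0608 0.0000 0.0000 0.0000 0.0000
51.3056 39.7763 24.4441 4.0546 0.0000 0.0000 0.0000 0.0000 0.0000

Δt=0.17888  u=1.15319  d=0.86716  q=0.48827  discount=0.99323
step 8 (expiry): payoffs max(K−S,0) = 51.3056 39.7763 24.4441 4.0546 0.0000 0.0000 0.0000 0.0000 0.0000
step 7: (k=7,j=0): S=40.3089, (K−S)⁺=45.9511, hold=45.3667 ⇒ V=45.9511 exercise | (k=7,j=1): S=53.6044, (K−S)⁺=32.6556, hold=32.0712 ⇒ V=32.6556 exercise | (k=7,j=2): S=71.2854, (K−S)⁺=14.9746, hold=14.3903 ⇒ V=14.9746 exercise | (k=7,j=3): S=94.7981, (K−S)⁺=0.0000, hold=2.0608 ⇒ V=2.0608 continue | (k=7,j=4): S=126.0664, (K−S)⁺=0.0000, hold=0.0000 ⇒ V=0.0000 continue | (k=7,j=5): S=167.6482, (K−S)⁺=0.0000, hold=0.0000 ⇒ V=0.0000 continue | (k=7,j=6): S=222.9454, (K−S)⁺=0.0000, hold=0.0000 ⇒ V=0.0000 continue | (k=7,j=7): S=296.4818, (K−S)⁺=0.0000, hold=0.0000 ⇒ V=0.0000 continue  boundary S*=71.2854
step 6: (k=6,j=0): S=46.4837, (K−S)⁺=39.7763, hold=39.1919 ⇒ V=39.7763 exercise | (k=6,j=1): S=61.8159, (K−S)⁺=24.4441, hold=23.8597 ⇒ V=24.4441 exercise | (k=6,j=2): S=82.2054, (K−S)⁺=4.0546, hold=8.6104 ⇒ V=8.6104 continue | (k=6,j=3): S=109.3200, (K−S)⁺=0.0000, hold=1.0474 ⇒ V=1.0474 continue | (k=6,j=4): S=145.3782, (K−S)⁺=0.0000, hold=0.0000 ⇒ V=0.0000 continue | (k=6,j=5): S=193.3298, (K−S)⁺=0.0000, hold=0.0000 ⇒ V=0.0000 continue | (k=6,j=6): S=257.0977, (K−S)⁺=0.0000, hold=0.0000 ⇒ V=0.0000 continue  boundary S*=61.8159
step 5: (k=5,j=0): S=53.6044, (K−S)⁺=32.6556, hold=32.0712 ⇒ V=32.6556 exercise | (k=5,j=1): S=71.2854, (K−S)⁺=14.9746, hold=16.5997 ⇒ V=16.5997 continue | (k=5,j=2): S=94.7981, (K−S)⁺=0.0000, hold=4.8843 ⇒ V=4.8843 continue | (k=5,j=3): S=126.0664, (K−S)⁺=0.0000, hold=0.5324 ⇒ V=0.5324 continue | (k=5,j=4): S=167.6482, (K−S)⁺=0.0000, hold=0.0000 ⇒ V=0.0000 continue | (k=5,j=5): S=222.9454, (K−S)⁺=0.0000, hold=0.0000 ⇒ V=0.0000 continue  boundary S*=53.6044
step 4: (k=4,j=0): S=61.8159, (K−S)⁺=24.4441, hold=24.6478 ⇒ V=24.6478 continue | (k=4,j=1): S=82.2054, (K−S)⁺=4.0546, hold=10.8057 ⇒ V=10.8057 continue | (k=4,j=2): S=109.3200, (K−S)⁺=0.0000, hold=2.7407 ⇒ V=2.7407 continue | (k=4,j=3): S=145.3782, (K−S)⁺=0.0000, hold=0.2706 ⇒ V=0.2706 continue | (k=4,j=4): S=193.3298, (K−S)⁺=0.0000, hold=0.0000 ⇒ V=0.0000 continue  boundary S*=-
step 3: (k=3,j=0): S=71.2854, (K−S)⁺=14.9746, hold=17.7679 ⇒ V=17.7679 continue | (k=3,j=1): S=94.7981, (K−S)⁺=0.0000, hold=6.8212 ⇒ V=6.8212 continue | (k=3,j=2): S=126.0664, (K−S)⁺=0.0000, hold=1.5242 ⇒ V=1.5242 continue | (k=3,j=3): S=167.6482, (K−S)⁺=0.0000, hold=0.1375 ⇒ V=0.1375 continue  boundary S*=-
step 2: (k=2,j=0): S=82.2054, (K−S)⁺=4.0546, hold=12.3388 ⇒ V=12.3388 continue | (k=2,j=1): S=109.3200, (K−S)⁺=0.0000, hold=4.2061 ⇒ V=4.2061 continue | (k=2,j=2): S=145.3782, (K−S)⁺=0.0000, hold=0.8414 ⇒ V=0.8414 continue  boundary S*=-
step 1: (k=1,j=0): S=94.7981, (K−S)⁺=0.0000, hold=8.3111 ⇒ V=8.3111 continue | (k=1,j=1): S=126.0664, (K−S)⁺=0.0000, hold=2.5459 ⇒ V=2.5459 continue  boundary S*=-
step 0: (k=0,j=0): S=109.3200, (K−S)⁺=0.0000, hold=5.4589 ⇒ V=5.4589 continue  boundary S*=-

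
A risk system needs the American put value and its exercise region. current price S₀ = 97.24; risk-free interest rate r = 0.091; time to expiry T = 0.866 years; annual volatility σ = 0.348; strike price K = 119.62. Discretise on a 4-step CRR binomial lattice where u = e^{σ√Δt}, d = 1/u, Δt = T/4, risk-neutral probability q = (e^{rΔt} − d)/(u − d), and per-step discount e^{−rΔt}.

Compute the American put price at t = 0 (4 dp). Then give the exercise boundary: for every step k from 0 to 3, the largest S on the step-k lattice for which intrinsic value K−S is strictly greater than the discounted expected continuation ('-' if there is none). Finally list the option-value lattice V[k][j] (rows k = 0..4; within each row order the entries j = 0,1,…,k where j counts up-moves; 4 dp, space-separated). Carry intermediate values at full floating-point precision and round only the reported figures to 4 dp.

price = 24.0845
boundary = - 82.7033 70.3397 82.7033
tree:
24.0845
36.9167 13.1964
49.2803 22.7157 4.9410
59.7956 36.9167 10.5157 0.0000
68.7389 49.2803 22.3800 0.0000 0.0000

Δt=0.21650, u=1.17577, d=0.85051, q=0.52078, disc=e^(-rΔt)=0.98049
k=4 terminal: V=max(K-S,0) → 68.7389 49.2803 22.3800 0.0000 0.0000
k=3: j=0 S=59.8244 intr=59.7956 cont=57.4620 V=59.7956[EX]; j=1 S=82.7033 intr=36.9167 cont=34.5831 V=36.9167[EX]; j=2 S=114.3318 intr=5.2882 cont=10.5157 V=10.5157[hold]; j=3 S=158.0562 intr=0.0000 cont=0.0000 V=0.0000[hold]  S*(3)=82.7033
k=2: j=0 S=70.3397 intr=49.2803 cont=46.9467 V=49.2803[EX]; j=1 S=97.2400 intr=22.3800 cont=22.7157 V=22.7157[hold]; j=2 S=134.4279 intr=0.0000 cont=4.9410 V=4.9410[hold]  S*(2)=70.3397
k=1: j=0 S=82.7033 intr=36.9167 cont=34.7545 V=36.9167[EX]; j=1 S=114.3318 intr=5.2882 cont=13.1964 V=13.1964[hold]  S*(1)=82.7033
k=0: j=0 S=97.2400 intr=22.3800 cont=24.0845 V=24.0845[hold]  S*(0)=-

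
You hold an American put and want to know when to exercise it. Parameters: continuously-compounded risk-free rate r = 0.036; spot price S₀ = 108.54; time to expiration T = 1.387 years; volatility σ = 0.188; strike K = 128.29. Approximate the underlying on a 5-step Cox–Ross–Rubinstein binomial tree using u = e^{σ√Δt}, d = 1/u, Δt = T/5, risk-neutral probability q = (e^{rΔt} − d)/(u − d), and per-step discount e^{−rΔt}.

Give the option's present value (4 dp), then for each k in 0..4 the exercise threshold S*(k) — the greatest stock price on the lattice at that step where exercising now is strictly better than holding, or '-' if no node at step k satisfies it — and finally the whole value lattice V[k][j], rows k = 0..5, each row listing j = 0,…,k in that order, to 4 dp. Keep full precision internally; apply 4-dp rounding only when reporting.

price = 20.6623
boundary = - 98.3076 89.0399 98.3076 108.5400
tree:
20.6623
29.9824 12.6533
39.2501 19.9769 6.2916
47.6442 29.9824 11.3370 1.8626
55.2469 39.2501 19.7500 3.9679 0.0000
62.1329 47.6442 29.9824 8.4526 0.0000 0.0000

Δt=0.27740  u=1.10409  d=0.90573  q=0.52586  discount=0.99006
step 5 (expiry): payoffs max(K−S,0) = 62.1329 47.6442 29.9824 8.4526 0.0000 0.0000
step 4: (k=4,j=0): S=73.0431, (K−S)⁺=55.2469, hold=53.9721 ⇒ V=55.2469 exercise | (k=4,j=1): S=89.0399, (K−S)⁺=39.2501, hold=37.9754 ⇒ V=39.2501 exercise | (k=4,j=2): S=108.5400, (K−S)⁺=19.7500, hold=18.4752 ⇒ V=19.7500 exercise | (k=4,j=3): S=132.3108, (K−S)⁺=0.0000, hold=3.9679 ⇒ V=3.9679 continue | (k=4,j=4): S=161.2874, (K−S)⁺=0.0000, hold=0.0000 ⇒ V=0.0000 continue  boundary S*=108.5400
step 3: (k=3,j=0): S=80.6458, (K−S)⁺=47.6442, hold=46.3694 ⇒ V=47.6442 exercise | (k=3,j=1): S=98.3076, (K−S)⁺=29.9824, hold=28.7076 ⇒ V=29.9824 exercise | (k=3,j=2): S=119.8374, (K−S)⁺=8.4526, hold=11.3370 ⇒ V=11.3370 continue | (k=3,j=3): S=146.0824, (K−S)⁺=0.0000, hold=1.8626 ⇒ V=1.8626 continue  boundary S*=98.3076
step 2: (k=2,j=0): S=89.0399, (K−S)⁺=39.2501, hold=37.9754 ⇒ V=39.2501 exercise | (k=2,j=1): S=108.5400, (K−S)⁺=19.7500, hold=19.9769 ⇒ V=19.9769 continue | (k=2,j=2): S=132.3108, (K−S)⁺=0.0000, hold=6.2916 ⇒ V=6.2916 continue  boundary S*=89.0399
step 1: (k=1,j=0): S=98.3076, (K−S)⁺=29.9824, hold=28.8258 ⇒ V=29.9824 exercise | (k=1,j=1): S=119.8374, (K−S)⁺=8.4526, hold=12.6533 ⇒ V=12.6533 continue  boundary S*=98.3076
step 0: (k=0,j=0): S=108.5400, (K−S)⁺=19.7500, hold=20.6623 ⇒ V=20.6623 continue  boundary S*=-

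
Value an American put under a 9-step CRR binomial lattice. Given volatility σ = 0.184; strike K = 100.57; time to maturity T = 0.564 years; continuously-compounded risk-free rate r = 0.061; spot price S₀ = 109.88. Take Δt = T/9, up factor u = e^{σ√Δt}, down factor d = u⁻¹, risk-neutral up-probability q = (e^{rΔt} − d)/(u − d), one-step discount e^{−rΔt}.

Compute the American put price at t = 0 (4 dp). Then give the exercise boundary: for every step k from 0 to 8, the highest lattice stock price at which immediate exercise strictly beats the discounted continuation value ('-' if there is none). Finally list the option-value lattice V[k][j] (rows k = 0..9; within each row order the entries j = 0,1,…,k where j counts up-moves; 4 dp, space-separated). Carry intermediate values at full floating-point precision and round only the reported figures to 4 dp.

price = 1.6257
boundary = - - - - - 87.2766 91.3907 87.2766 91.3907
tree:
1.6257
2.6293 0.7476
4.1448 1.3046 0.2591
6.3411 2.2275 0.4957 0.0513
9.3678 3.7033 0.9352 0.1096 0.0000
13.2934 5.9550 1.7336 0.2340 0.0000 0.0000
17.2223 9.1793 3.1394 0.4998 0.0000 0.0000 0.0000
20.9743 13.2934 5.5016 1.0677 0.0000 0.0000 0.0000 0.0000
24.5574 17.2223 9.1793 2.2805 0.0000 0.0000 0.0000 0.0000 0.0000
27.9793 20.9743 13.2934 4.8713 0.0000 0.0000 0.0000 0.0000 0.0000 0.0000

Δt=0.06267, u=1.04714, d=0.95498, q=0.53005, disc=e^(-rΔt)=0.99618
k=9 terminal: V=max(K-S,0) → 27.9793 20.9743 13.2934 4.8713 0.0000 0.0000 0.0000 0.0000 0.0000 0.0000
k=8: j=0 S=76.0126 intr=24.5574 cont=24.1737 V=24.5574[EX]; j=1 S=83.3477 intr=17.2223 cont=16.8386 V=17.2223[EX]; j=2 S=91.3907 intr=9.1793 cont=8.7956 V=9.1793[EX]; j=3 S=100.2098 intr=0.3602 cont=2.2805 V=2.2805[hold]; j=4 S=109.8800 intr=0.0000 cont=0.0000 V=0.0000[hold]; j=5 S=120.4833 intr=0.0000 cont=0.0000 V=0.0000[hold]; j=6 S=132.1099 intr=0.0000 cont=0.0000 V=0.0000[hold]; j=7 S=144.8584 intr=0.0000 cont=0.0000 V=0.0000[hold]; j=8 S=158.8371 intr=0.0000 cont=0.0000 V=0.0000[hold]  S*(8)=91.3907
k=7: j=0 S=79.5957 intr=20.9743 cont=20.5906 V=20.9743[EX]; j=1 S=87.2766 intr=13.2934 cont=12.9097 V=13.2934[EX]; j=2 S=95.6987 intr=4.8713 cont=5.5016 V=5.5016[hold]; j=3 S=104.9336 intr=0.0000 cont=1.0677 V=1.0677[hold]; j=4 S=115.0596 intr=0.0000 cont=0.0000 V=0.0000[hold]; j=5 S=126.1627 intr=0.0000 cont=0.0000 V=0.0000[hold]; j=6 S=138.3374 intr=0.0000 cont=0.0000 V=0.0000[hold]; j=7 S=151.6868 intr=0.0000 cont=0.0000 V=0.0000[hold]  S*(7)=87.2766
k=6: j=0 S=83.3477 intr=17.2223 cont=16.8386 V=17.2223[EX]; j=1 S=91.3907 intr=9.1793 cont=9.1284 V=9.1793[EX]; j=2 S=100.2098 intr=0.3602 cont=3.1394 V=3.1394[hold]; j=3 S=109.8800 intr=0.0000 cont=0.4998 V=0.4998[hold]; j=4 S=120.4833 intr=0.0000 cont=0.0000 V=0.0000[hold]; j=5 S=132.1099 intr=0.0000 cont=0.0000 V=0.0000[hold]; j=6 S=144.8584 intr=0.0000 cont=0.0000 V=0.0000[hold]  S*(6)=91.3907
k=5: j=0 S=87.2766 intr=13.2934 cont=12.9097 V=13.2934[EX]; j=1 S=95.6987 intr=4.8713 cont=5.9550 V=5.9550[hold]; j=2 S=104.9336 intr=0.0000 cont=1.7336 V=1.7336[hold]; j=3 S=115.0596 intr=0.0000 cont=0.2340 V=0.2340[hold]; j=4 S=126.1627 intr=0.0000 cont=0.0000 V=0.0000[hold]; j=5 S=138.3374 intr=0.0000 cont=0.0000 V=0.0000[hold]  S*(5)=87.2766
k=4: j=0 S=91.3907 intr=9.1793 cont=9.3678 V=9.3678[hold]; j=1 S=100.2098 intr=0.3602 cont=3.7033 V=3.7033[hold]; j=2 S=109.8800 intr=0.0000 cont=0.9352 V=0.9352[hold]; j=3 S=120.4833 intr=0.0000 cont=0.1096 V=0.1096[hold]; j=4 S=132.1099 intr=0.0000 cont=0.0000 V=0.0000[hold]  S*(4)=-
k=3: j=0 S=95.6987 intr=4.8713 cont=6.3411 V=6.3411[hold]; j=1 S=104.9336 intr=0.0000 cont=2.2275 V=2.2275[hold]; j=2 S=115.0596 intr=0.0000 cont=0.4957 V=0.4957[hold]; j=3 S=126.1627 intr=0.0000 cont=0.0513 V=0.0513[hold]  S*(3)=-
k=2: j=0 S=100.2098 intr=0.3602 cont=4.1448 V=4.1448[hold]; j=1 S=109.8800 intr=0.0000 cont=1.3046 V=1.3046[hold]; j=2 S=120.4833 intr=0.0000 cont=0.2591 V=0.2591[hold]  S*(2)=-
k=1: j=0 S=104.9336 intr=0.0000 cont=2.6293 V=2.6293[hold]; j=1 S=115.0596 intr=0.0000 cont=0.7476 V=0.7476[hold]  S*(1)=-
k=0: j=0 S=109.8800 intr=0.0000 cont=1.6257 V=1.6257[hold]  S*(0)=-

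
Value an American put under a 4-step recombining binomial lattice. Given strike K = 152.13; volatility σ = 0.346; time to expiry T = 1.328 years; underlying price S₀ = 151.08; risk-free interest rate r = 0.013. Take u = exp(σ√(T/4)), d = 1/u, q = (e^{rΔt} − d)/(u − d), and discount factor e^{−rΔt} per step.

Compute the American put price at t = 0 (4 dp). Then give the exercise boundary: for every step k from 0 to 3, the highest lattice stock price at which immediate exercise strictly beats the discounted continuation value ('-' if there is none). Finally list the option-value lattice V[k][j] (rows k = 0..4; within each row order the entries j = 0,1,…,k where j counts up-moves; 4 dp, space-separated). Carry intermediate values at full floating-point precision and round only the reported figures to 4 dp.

Δt=0.33200, u=1.22063, d=0.81925, q=0.46110, disc=e^(-rΔt)=0.99569
k=4 terminal: V=max(K-S,0) → 84.0723 50.7290 1.0500 0.0000 0.0000
k=3: j=0 S=83.0730 intr=69.0570 cont=68.4018 V=69.0570[EX]; j=1 S=123.7726 intr=28.3574 cont=27.7022 V=28.3574[EX]; j=2 S=184.4121 intr=0.0000 cont=0.5634 V=0.5634[hold]; j=3 S=274.7604 intr=0.0000 cont=0.0000 V=0.0000[hold]  S*(3)=123.7726
k=2: j=0 S=101.4010 intr=50.7290 cont=50.0738 V=50.7290[EX]; j=1 S=151.0800 intr=1.0500 cont=15.4746 V=15.4746[hold]; j=2 S=225.0980 intr=0.0000 cont=0.3023 V=0.3023[hold]  S*(2)=101.4010
k=1: j=0 S=123.7726 intr=28.3574 cont=34.3248 V=34.3248[hold]; j=1 S=184.4121 intr=0.0000 cont=8.4422 V=8.4422[hold]  S*(1)=-
k=0: j=0 S=151.0800 intr=1.0500 cont=22.2939 V=22.2939[hold]  S*(0)=-

price = 22.2939
boundary = - - 101.4010 123.7726
tree:
22.2939
34.3248 8.4422
50.7290 15.4746 0.3023
69.0570 28.3574 0.5634 0.0000
84.0723 50.7290 1.0500 0.0000 0.0000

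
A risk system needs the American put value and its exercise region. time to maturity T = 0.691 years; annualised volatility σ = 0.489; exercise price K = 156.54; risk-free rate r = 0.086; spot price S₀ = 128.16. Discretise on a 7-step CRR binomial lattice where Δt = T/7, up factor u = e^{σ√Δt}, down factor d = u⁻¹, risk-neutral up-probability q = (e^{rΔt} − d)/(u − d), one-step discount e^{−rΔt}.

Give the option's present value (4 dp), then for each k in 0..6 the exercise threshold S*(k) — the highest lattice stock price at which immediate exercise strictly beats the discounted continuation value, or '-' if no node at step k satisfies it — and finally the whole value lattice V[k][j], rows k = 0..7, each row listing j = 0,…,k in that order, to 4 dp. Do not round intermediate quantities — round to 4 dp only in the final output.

params: Δt=0.09871 u=1.16607 d=0.85758 q=0.48930 e^(-rΔt)=0.99155
t_7 payoffs: 112.8197 97.0928 75.7086 46.6322 7.0966 0.0000 0.0000 0.0000
t_6: node(6,0) S=50.9809 payoff=105.5591 vs cont=104.2358 → 105.5591 [stop]  node(6,1) S=69.3196 payoff=87.2204 vs cont=85.8971 → 87.2204 [stop]  node(6,2) S=94.2549 payoff=62.2851 vs cont=60.9617 → 62.2851 [stop]  node(6,3) S=128.1600 payoff=28.3800 vs cont=27.0567 → 28.3800 [stop]  node(6,4) S=174.2613 payoff=0.0000 vs cont=3.5936 → 3.5936 [wait]  node(6,5) S=236.9459 payoff=0.0000 vs cont=0.0000 → 0.0000 [wait]  node(6,6) S=322.1792 payoff=0.0000 vs cont=0.0000 → 0.0000 [wait]  ⇒ S*(6)=128.1600
t_5: node(5,0) S=59.4472 payoff=97.0928 vs cont=95.7695 → 97.0928 [stop]  node(5,1) S=80.8314 payoff=75.7086 vs cont=74.3853 → 75.7086 [stop]  node(5,2) S=109.9078 payoff=46.6322 vs cont=45.3089 → 46.6322 [stop]  node(5,3) S=149.4434 payoff=7.0966 vs cont=16.1146 → 16.1146 [wait]  node(5,4) S=203.2006 payoff=0.0000 vs cont=1.8197 → 1.8197 [wait]  node(5,5) S=276.2952 payoff=0.0000 vs cont=0.0000 → 0.0000 [wait]  ⇒ S*(5)=109.9078
t_4: node(4,0) S=69.3196 payoff=87.2204 vs cont=85.8971 → 87.2204 [stop]  node(4,1) S=94.2549 payoff=62.2851 vs cont=60.9617 → 62.2851 [stop]  node(4,2) S=128.1600 payoff=28.3800 vs cont=31.4319 → 31.4319 [wait]  node(4,3) S=174.2613 payoff=0.0000 vs cont=9.0430 → 9.0430 [wait]  node(4,4) S=236.9459 payoff=0.0000 vs cont=0.9215 → 0.9215 [wait]  ⇒ S*(4)=94.2549
t_3: node(3,0) S=80.8314 payoff=75.7086 vs cont=74.3853 → 75.7086 [stop]  node(3,1) S=109.9078 payoff=46.6322 vs cont=46.7896 → 46.7896 [wait]  node(3,2) S=149.4434 payoff=7.0966 vs cont=20.3038 → 20.3038 [wait]  node(3,3) S=203.2006 payoff=0.0000 vs cont=5.0262 → 5.0262 [wait]  ⇒ S*(3)=80.8314
t_2: node(2,0) S=94.2549 payoff=62.2851 vs cont=61.0381 → 62.2851 [stop]  node(2,1) S=128.1600 payoff=28.3800 vs cont=33.5441 → 33.5441 [wait]  node(2,2) S=174.2613 payoff=0.0000 vs cont=12.7200 → 12.7200 [wait]  ⇒ S*(2)=94.2549
t_1: node(1,0) S=109.9078 payoff=46.6322 vs cont=47.8144 → 47.8144 [wait]  node(1,1) S=149.4434 payoff=7.0966 vs cont=23.1574 → 23.1574 [wait]  ⇒ S*(1)=-
t_0: node(0,0) S=128.1600 payoff=28.3800 vs cont=35.4474 → 35.4474 [wait]  ⇒ S*(0)=-

price = 35.4474
boundary = - - 94.2549 80.8314 94.2549 109.9078 128.1600
tree:
35.4474
47.8144 23.1574
62.2851 33.5441 12.7200
75.7086 46.7896 20.3038 5.0262
87.2204 62.2851 31.4319 9.0430 0.9215
97.0928 75.7086 46.6322 16.1146 1.8197 0.0000
105.5591 87.2204 62.2851 28.3800 3.5936 0.0000 0.0000
112.8197 97.0928 75.7086 46.6322 7.0966 0.0000 0.0000 0.0000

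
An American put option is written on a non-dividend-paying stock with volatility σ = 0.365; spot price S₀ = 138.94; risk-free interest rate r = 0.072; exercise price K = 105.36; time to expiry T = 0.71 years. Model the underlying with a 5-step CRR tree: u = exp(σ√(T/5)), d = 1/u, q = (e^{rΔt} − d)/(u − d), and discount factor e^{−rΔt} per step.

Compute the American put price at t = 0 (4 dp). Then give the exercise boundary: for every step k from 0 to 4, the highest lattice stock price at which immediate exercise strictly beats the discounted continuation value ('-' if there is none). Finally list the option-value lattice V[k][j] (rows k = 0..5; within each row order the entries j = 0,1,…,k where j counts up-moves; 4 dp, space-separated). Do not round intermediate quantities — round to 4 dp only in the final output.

price = 3.0409
boundary = - - - - 80.1478
tree:
3.0409
5.3861 0.7851
9.3323 1.5956 0.0000
15.6860 3.2428 0.0000 0.0000
25.2122 6.5905 0.0000 0.0000 0.0000
35.5114 13.3944 0.0000 0.0000 0.0000 0.0000

params: Δt=0.14200 u=1.14745 d=0.87150 q=0.50291 e^(-rΔt)=0.98983
t_5 payoffs: 35.5114 13.3944 0.0000 0.0000 0.0000 0.0000
t_4: node(4,0) S=80.1478 payoff=25.2122 vs cont=24.1405 → 25.2122 [stop]  node(4,1) S=105.5260 payoff=0.0000 vs cont=6.5905 → 6.5905 [wait]  node(4,2) S=138.9400 payoff=0.0000 vs cont=0.0000 → 0.0000 [wait]  node(4,3) S=182.9343 payoff=0.0000 vs cont=0.0000 → 0.0000 [wait]  node(4,4) S=240.8592 payoff=0.0000 vs cont=0.0000 → 0.0000 [wait]  ⇒ S*(4)=80.1478
t_3: node(3,0) S=91.9656 payoff=13.3944 vs cont=15.6860 → 15.6860 [wait]  node(3,1) S=121.0858 payoff=0.0000 vs cont=3.2428 → 3.2428 [wait]  node(3,2) S=159.4268 payoff=0.0000 vs cont=0.0000 → 0.0000 [wait]  node(3,3) S=209.9081 payoff=0.0000 vs cont=0.0000 → 0.0000 [wait]  ⇒ S*(3)=-
t_2: node(2,0) S=105.5260 payoff=0.0000 vs cont=9.3323 → 9.3323 [wait]  node(2,1) S=138.9400 payoff=0.0000 vs cont=1.5956 → 1.5956 [wait]  node(2,2) S=182.9343 payoff=0.0000 vs cont=0.0000 → 0.0000 [wait]  ⇒ S*(2)=-
t_1: node(1,0) S=121.0858 payoff=0.0000 vs cont=5.3861 → 5.3861 [wait]  node(1,1) S=159.4268 payoff=0.0000 vs cont=0.7851 → 0.7851 [wait]  ⇒ S*(1)=-
t_0: node(0,0) S=138.9400 payoff=0.0000 vs cont=3.0409 → 3.0409 [wait]  ⇒ S*(0)=-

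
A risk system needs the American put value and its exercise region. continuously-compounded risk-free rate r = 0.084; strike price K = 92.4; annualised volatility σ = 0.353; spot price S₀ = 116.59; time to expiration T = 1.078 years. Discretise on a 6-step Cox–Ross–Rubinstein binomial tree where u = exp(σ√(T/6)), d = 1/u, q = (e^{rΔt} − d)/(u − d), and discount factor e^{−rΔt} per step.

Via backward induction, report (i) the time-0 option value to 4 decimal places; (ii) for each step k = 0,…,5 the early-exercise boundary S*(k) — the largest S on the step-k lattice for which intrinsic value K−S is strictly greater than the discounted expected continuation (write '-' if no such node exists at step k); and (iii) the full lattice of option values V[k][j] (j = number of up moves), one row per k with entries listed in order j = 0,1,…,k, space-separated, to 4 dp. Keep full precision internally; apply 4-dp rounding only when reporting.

price = 4.2219
boundary = - - - - 64.0816 74.4244
tree:
4.2219
7.1328 1.5868
11.7378 2.9775 0.3150
18.6645 5.5176 0.6571 0.0000
28.3184 10.0634 1.3707 0.0000 0.0000
37.2238 17.9756 2.8590 0.0000 0.0000 0.0000
44.8917 28.3184 5.9635 0.0000 0.0000 0.0000 0.0000

params: Δt=0.17967 u=1.16140 d=0.86103 q=0.51329 e^(-rΔt)=0.98502
t_6 payoffs: 44.8917 28.3184 5.9635 0.0000 0.0000 0.0000 0.0000
t_5: node(5,0) S=55.1762 payoff=37.2238 vs cont=35.8398 → 37.2238 [stop]  node(5,1) S=74.4244 payoff=17.9756 vs cont=16.5916 → 17.9756 [stop]  node(5,2) S=100.3874 payoff=0.0000 vs cont=2.8590 → 2.8590 [wait]  node(5,3) S=135.4077 payoff=0.0000 vs cont=0.0000 → 0.0000 [wait]  node(5,4) S=182.6447 payoff=0.0000 vs cont=0.0000 → 0.0000 [wait]  node(5,5) S=246.3605 payoff=0.0000 vs cont=0.0000 → 0.0000 [wait]  ⇒ S*(5)=74.4244
t_4: node(4,0) S=64.0816 payoff=28.3184 vs cont=26.9343 → 28.3184 [stop]  node(4,1) S=86.4365 payoff=5.9635 vs cont=10.0634 → 10.0634 [wait]  node(4,2) S=116.5900 payoff=0.0000 vs cont=1.3707 → 1.3707 [wait]  node(4,3) S=157.2625 payoff=0.0000 vs cont=0.0000 → 0.0000 [wait]  node(4,4) S=212.1237 payoff=0.0000 vs cont=0.0000 → 0.0000 [wait]  ⇒ S*(4)=64.0816
t_3: node(3,0) S=74.4244 payoff=17.9756 vs cont=18.6645 → 18.6645 [wait]  node(3,1) S=100.3874 payoff=0.0000 vs cont=5.5176 → 5.5176 [wait]  node(3,2) S=135.4077 payoff=0.0000 vs cont=0.6571 → 0.6571 [wait]  node(3,3) S=182.6447 payoff=0.0000 vs cont=0.0000 → 0.0000 [wait]  ⇒ S*(3)=-
t_2: node(2,0) S=86.4365 payoff=5.9635 vs cont=11.7378 → 11.7378 [wait]  node(2,1) S=116.5900 payoff=0.0000 vs cont=2.9775 → 2.9775 [wait]  node(2,2) S=157.2625 payoff=0.0000 vs cont=0.3150 → 0.3150 [wait]  ⇒ S*(2)=-
t_1: node(1,0) S=100.3874 payoff=0.0000 vs cont=7.1328 → 7.1328 [wait]  node(1,1) S=135.4077 payoff=0.0000 vs cont=1.5868 → 1.5868 [wait]  ⇒ S*(1)=-
t_0: node(0,0) S=116.5900 payoff=0.0000 vs cont=4.2219 → 4.2219 [wait]  ⇒ S*(0)=-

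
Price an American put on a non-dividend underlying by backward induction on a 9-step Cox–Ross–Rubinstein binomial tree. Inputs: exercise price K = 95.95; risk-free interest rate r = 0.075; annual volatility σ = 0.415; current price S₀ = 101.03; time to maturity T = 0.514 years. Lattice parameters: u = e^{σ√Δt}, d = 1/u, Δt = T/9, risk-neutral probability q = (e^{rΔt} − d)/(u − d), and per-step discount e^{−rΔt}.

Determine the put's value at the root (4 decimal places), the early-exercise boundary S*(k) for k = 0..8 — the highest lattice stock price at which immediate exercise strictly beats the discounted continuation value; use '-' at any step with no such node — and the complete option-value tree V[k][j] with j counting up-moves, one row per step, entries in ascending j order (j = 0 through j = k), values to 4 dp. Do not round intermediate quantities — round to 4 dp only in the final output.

price = 8.0606
boundary = - - - - 67.9459 61.5307 67.9459 75.0300 82.8527
tree:
8.0606
11.5148 4.6321
15.9988 7.0731 2.1999
21.5408 10.5244 3.6389 0.7617
28.0041 15.1812 5.8991 1.3812 0.1408
34.4193 21.0922 9.3260 2.4794 0.2810 0.0000
40.2289 28.0041 14.2743 4.3951 0.5608 0.0000 0.0000
45.4899 34.4193 20.9200 7.6672 1.1193 0.0000 0.0000 0.0000
50.2542 40.2289 28.0041 13.0973 2.2340 0.0000 0.0000 0.0000 0.0000
54.5687 45.4899 34.4193 20.9200 4.4590 0.0000 0.0000 0.0000 0.0000 0.0000

params: Δt=0.05711 u=1.10426 d=0.90558 q=0.49683 e^(-rΔt)=0.99573
t_9 payoffs: 54.5687 45.4899 34.4193 20.9200 4.4590 0.0000 0.0000 0.0000 0.0000 0.0000
t_8: node(8,0) S=45.6958 payoff=50.2542 vs cont=49.8441 → 50.2542 [stop]  node(8,1) S=55.7211 payoff=40.2289 vs cont=39.8188 → 40.2289 [stop]  node(8,2) S=67.9459 payoff=28.0041 vs cont=27.5940 → 28.0041 [stop]  node(8,3) S=82.8527 payoff=13.0973 vs cont=12.6872 → 13.0973 [stop]  node(8,4) S=101.0300 payoff=0.0000 vs cont=2.2340 → 2.2340 [wait]  node(8,5) S=123.1952 payoff=0.0000 vs cont=0.0000 → 0.0000 [wait]  node(8,6) S=150.2233 payoff=0.0000 vs cont=0.0000 → 0.0000 [wait]  node(8,7) S=183.1812 payoff=0.0000 vs cont=0.0000 → 0.0000 [wait]  node(8,8) S=223.3698 payoff=0.0000 vs cont=0.0000 → 0.0000 [wait]  ⇒ S*(8)=82.8527
t_7: node(7,0) S=50.4601 payoff=45.4899 vs cont=45.0798 → 45.4899 [stop]  node(7,1) S=61.5307 payoff=34.4193 vs cont=34.0092 → 34.4193 [stop]  node(7,2) S=75.0300 payoff=20.9200 vs cont=20.5099 → 20.9200 [stop]  node(7,3) S=91.4910 payoff=4.4590 vs cont=7.6672 → 7.6672 [wait]  node(7,4) S=111.5635 payoff=0.0000 vs cont=1.1193 → 1.1193 [wait]  node(7,5) S=136.0397 payoff=0.0000 vs cont=0.0000 → 0.0000 [wait]  node(7,6) S=165.8858 payoff=0.0000 vs cont=0.0000 → 0.0000 [wait]  node(7,7) S=202.2799 payoff=0.0000 vs cont=0.0000 → 0.0000 [wait]  ⇒ S*(7)=75.0300
t_6: node(6,0) S=55.7211 payoff=40.2289 vs cont=39.8188 → 40.2289 [stop]  node(6,1) S=67.9459 payoff=28.0041 vs cont=27.5940 → 28.0041 [stop]  node(6,2) S=82.8527 payoff=13.0973 vs cont=14.2743 → 14.2743 [wait]  node(6,3) S=101.0300 payoff=0.0000 vs cont=4.3951 → 4.3951 [wait]  node(6,4) S=123.1952 payoff=0.0000 vs cont=0.5608 → 0.5608 [wait]  node(6,5) S=150.2233 payoff=0.0000 vs cont=0.0000 → 0.0000 [wait]  node(6,6) S=183.1812 payoff=0.0000 vs cont=0.0000 → 0.0000 [wait]  ⇒ S*(6)=67.9459
t_5: node(5,0) S=61.5307 payoff=34.4193 vs cont=34.0092 → 34.4193 [stop]  node(5,1) S=75.0300 payoff=20.9200 vs cont=21.0922 → 21.0922 [wait]  node(5,2) S=91.4910 payoff=4.4590 vs cont=9.3260 → 9.3260 [wait]  node(5,3) S=111.5635 payoff=0.0000 vs cont=2.4794 → 2.4794 [wait]  node(5,4) S=136.0397 payoff=0.0000 vs cont=0.2810 → 0.2810 [wait]  node(5,5) S=165.8858 payoff=0.0000 vs cont=0.0000 → 0.0000 [wait]  ⇒ S*(5)=61.5307
t_4: node(4,0) S=67.9459 payoff=28.0041 vs cont=27.6792 → 28.0041 [stop]  node(4,1) S=82.8527 payoff=13.0973 vs cont=15.1812 → 15.1812 [wait]  node(4,2) S=101.0300 payoff=0.0000 vs cont=5.8991 → 5.8991 [wait]  node(4,3) S=123.1952 payoff=0.0000 vs cont=1.3812 → 1.3812 [wait]  node(4,4) S=150.2233 payoff=0.0000 vs cont=0.1408 → 0.1408 [wait]  ⇒ S*(4)=67.9459
t_3: node(3,0) S=75.0300 payoff=20.9200 vs cont=21.5408 → 21.5408 [wait]  node(3,1) S=91.4910 payoff=4.4590 vs cont=10.5244 → 10.5244 [wait]  node(3,2) S=111.5635 payoff=0.0000 vs cont=3.6389 → 3.6389 [wait]  node(3,3) S=136.0397 payoff=0.0000 vs cont=0.7617 → 0.7617 [wait]  ⇒ S*(3)=-
t_2: node(2,0) S=82.8527 payoff=13.0973 vs cont=15.9988 → 15.9988 [wait]  node(2,1) S=101.0300 payoff=0.0000 vs cont=7.0731 → 7.0731 [wait]  node(2,2) S=123.1952 payoff=0.0000 vs cont=2.1999 → 2.1999 [wait]  ⇒ S*(2)=-
t_1: node(1,0) S=91.4910 payoff=4.4590 vs cont=11.5148 → 11.5148 [wait]  node(1,1) S=111.5635 payoff=0.0000 vs cont=4.6321 → 4.6321 [wait]  ⇒ S*(1)=-
t_0: node(0,0) S=101.0300 payoff=0.0000 vs cont=8.0606 → 8.0606 [wait]  ⇒ S*(0)=-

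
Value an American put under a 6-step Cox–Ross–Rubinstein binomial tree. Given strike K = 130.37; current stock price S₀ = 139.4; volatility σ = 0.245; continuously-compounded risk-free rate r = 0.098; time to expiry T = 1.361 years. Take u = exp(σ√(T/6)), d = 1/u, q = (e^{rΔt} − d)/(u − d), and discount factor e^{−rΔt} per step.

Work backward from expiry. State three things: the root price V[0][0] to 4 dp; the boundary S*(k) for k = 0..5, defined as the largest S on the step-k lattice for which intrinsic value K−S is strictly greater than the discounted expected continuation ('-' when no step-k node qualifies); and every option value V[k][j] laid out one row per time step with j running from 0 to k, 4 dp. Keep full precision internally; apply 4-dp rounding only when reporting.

price = 6.2567
boundary = - - 110.3851 98.2278 110.3851 98.2278
tree:
6.2567
11.3852 2.5877
19.9849 5.2682 0.6430
32.1422 10.4516 1.5181 0.0000
42.9606 19.9849 3.5846 0.0000 0.0000
52.5875 32.1422 8.4639 0.0000 0.0000 0.0000
61.1541 42.9606 19.9849 0.0000 0.0000 0.0000 0.0000

Δt=0.22683  u=1.12377  d=0.88986  q=0.56696  discount=0.97802
step 6 (expiry): payoffs max(K−S,0) = 61.1541 42.9606 19.9849 0.0000 0.0000 0.0000 0.0000
step 5: (k=5,j=0): S=77.7825, (K−S)⁺=52.5875, hold=49.7214 ⇒ V=52.5875 exercise | (k=5,j=1): S=98.2278, (K−S)⁺=32.1422, hold=29.2761 ⇒ V=32.1422 exercise | (k=5,j=2): S=124.0471, (K−S)⁺=6.3229, hold=8.4639 ⇒ V=8.4639 continue | (k=5,j=3): S=156.6531, (K−S)⁺=0.0000, hold=0.0000 ⇒ V=0.0000 continue | (k=5,j=4): S=197.8296, (K−S)⁺=0.0000, hold=0.0000 ⇒ V=0.0000 continue | (k=5,j=5): S=249.8295, (K−S)⁺=0.0000, hold=0.0000 ⇒ V=0.0000 continue  boundary S*=98.2278
step 4: (k=4,j=0): S=87.4094, (K−S)⁺=42.9606, hold=40.0945 ⇒ V=42.9606 exercise | (k=4,j=1): S=110.3851, (K−S)⁺=19.9849, hold=18.3060 ⇒ V=19.9849 exercise | (k=4,j=2): S=139.4000, (K−S)⁺=0.0000, hold=3.5846 ⇒ V=3.5846 continue | (k=4,j=3): S=176.0415, (K−S)⁺=0.0000, hold=0.0000 ⇒ V=0.0000 continue | (k=4,j=4): S=222.3143, (K−S)⁺=0.0000, hold=0.0000 ⇒ V=0.0000 continue  boundary S*=110.3851
step 3: (k=3,j=0): S=98.2278, (K−S)⁺=32.1422, hold=29.2761 ⇒ V=32.1422 exercise | (k=3,j=1): S=124.0471, (K−S)⁺=6.3229, hold=10.4516 ⇒ V=10.4516 continue | (k=3,j=2): S=156.6531, (K−S)⁺=0.0000, hold=1.5181 ⇒ V=1.5181 continue | (k=3,j=3): S=197.8296, (K−S)⁺=0.0000, hold=0.0000 ⇒ V=0.0000 continue  boundary S*=98.2278
step 2: (k=2,j=0): S=110.3851, (K−S)⁺=19.9849, hold=19.4082 ⇒ V=19.9849 exercise | (k=2,j=1): S=139.4000, (K−S)⁺=0.0000, hold=5.2682 ⇒ V=5.2682 continue | (k=2,j=2): S=176.0415, (K−S)⁺=0.0000, hold=0.6430 ⇒ V=0.6430 continue  boundary S*=110.3851
step 1: (k=1,j=0): S=124.0471, (K−S)⁺=6.3229, hold=11.3852 ⇒ V=11.3852 continue | (k=1,j=1): S=156.6531, (K−S)⁺=0.0000, hold=2.5877 ⇒ V=2.5877 continue  boundary S*=-
step 0: (k=0,j=0): S=139.4000, (K−S)⁺=0.0000, hold=6.2567 ⇒ V=6.2567 continue  boundary S*=-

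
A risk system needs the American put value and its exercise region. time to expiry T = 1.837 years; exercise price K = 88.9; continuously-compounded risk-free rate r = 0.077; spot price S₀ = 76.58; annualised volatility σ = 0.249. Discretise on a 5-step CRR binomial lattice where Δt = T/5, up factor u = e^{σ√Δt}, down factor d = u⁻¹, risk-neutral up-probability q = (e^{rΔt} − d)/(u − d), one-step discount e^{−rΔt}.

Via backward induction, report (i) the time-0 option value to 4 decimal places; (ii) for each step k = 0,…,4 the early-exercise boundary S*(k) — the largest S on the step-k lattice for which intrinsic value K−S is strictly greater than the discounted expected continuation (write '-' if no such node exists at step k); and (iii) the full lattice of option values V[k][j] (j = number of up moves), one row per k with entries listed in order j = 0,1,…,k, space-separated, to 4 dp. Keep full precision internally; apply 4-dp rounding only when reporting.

Δt=0.36740  u=1.16291  d=0.85991  q=0.55704  discount=0.97211
step 5 (expiry): payoffs max(K−S,0) = 52.8936 40.2061 23.0481 0.0000 0.0000 0.0000
step 4: (k=4,j=0): S=41.8723, (K−S)⁺=47.0277, hold=44.5479 ⇒ V=47.0277 exercise | (k=4,j=1): S=56.6267, (K−S)⁺=32.2733, hold=29.7936 ⇒ V=32.2733 exercise | (k=4,j=2): S=76.5800, (K−S)⁺=12.3200, hold=9.9247 ⇒ V=12.3200 exercise | (k=4,j=3): S=103.5642, (K−S)⁺=0.0000, hold=0.0000 ⇒ V=0.0000 continue | (k=4,j=4): S=140.0566, (K−S)⁺=0.0000, hold=0.0000 ⇒ V=0.0000 continue  boundary S*=76.5800
step 3: (k=3,j=0): S=48.6939, (K−S)⁺=40.2061, hold=37.7264 ⇒ V=40.2061 exercise | (k=3,j=1): S=65.8519, (K−S)⁺=23.0481, hold=20.5684 ⇒ V=23.0481 exercise | (k=3,j=2): S=89.0558, (K−S)⁺=0.0000, hold=5.3051 ⇒ V=5.3051 continue | (k=3,j=3): S=120.4361, (K−S)⁺=0.0000, hold=0.0000 ⇒ V=0.0000 continue  boundary S*=65.8519
step 2: (k=2,j=0): S=56.6267, (K−S)⁺=32.2733, hold=29.7936 ⇒ V=32.2733 exercise | (k=2,j=1): S=76.5800, (K−S)⁺=12.3200, hold=12.7974 ⇒ V=12.7974 continue | (k=2,j=2): S=103.5642, (K−S)⁺=0.0000, hold=2.2844 ⇒ V=2.2844 continue  boundary S*=56.6267
step 1: (k=1,j=0): S=65.8519, (K−S)⁺=23.0481, hold=20.8269 ⇒ V=23.0481 exercise | (k=1,j=1): S=89.0558, (K−S)⁺=0.0000, hold=6.7476 ⇒ V=6.7476 continue  boundary S*=65.8519
step 0: (k=0,j=0): S=76.5800, (K−S)⁺=12.3200, hold=13.5785 ⇒ V=13.5785 continue  boundary S*=-

price = 13.5785
boundary = - 65.8519 56.6267 65.8519 76.5800
tree:
13.5785
23.0481 6.7476
32.2733 12.7974 2.2844
40.2061 23.0481 5.3051 0.0000
47.0277 32.2733 12.3200 0.0000 0.0000
52.8936 40.2061 23.0481 0.0000 0.0000 0.0000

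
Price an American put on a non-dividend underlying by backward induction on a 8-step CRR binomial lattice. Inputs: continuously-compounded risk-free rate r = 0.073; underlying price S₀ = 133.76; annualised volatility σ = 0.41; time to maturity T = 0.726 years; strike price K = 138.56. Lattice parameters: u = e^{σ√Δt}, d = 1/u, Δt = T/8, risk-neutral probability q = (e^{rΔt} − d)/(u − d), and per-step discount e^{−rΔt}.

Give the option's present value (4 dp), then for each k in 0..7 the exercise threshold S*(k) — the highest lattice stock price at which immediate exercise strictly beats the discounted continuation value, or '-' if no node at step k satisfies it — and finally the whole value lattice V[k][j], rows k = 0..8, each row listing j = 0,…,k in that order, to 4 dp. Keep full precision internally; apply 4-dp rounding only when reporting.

Δt=0.09075, u=1.13146, d=0.88381, q=0.49600, disc=e^(-rΔt)=0.99340
k=8 terminal: V=max(K-S,0) → 88.7630 74.8094 56.9460 34.0770 4.8000 0.0000 0.0000 0.0000 0.0000
k=7: j=0 S=56.3435 intr=82.2165 cont=81.3016 V=82.2165[EX]; j=1 S=72.1314 intr=66.4286 cont=65.5137 V=66.4286[EX]; j=2 S=92.3433 intr=46.2167 cont=45.3018 V=46.2167[EX]; j=3 S=118.2186 intr=20.3414 cont=19.4265 V=20.3414[EX]; j=4 S=151.3445 intr=0.0000 cont=2.4032 V=2.4032[hold]; j=5 S=193.7525 intr=0.0000 cont=0.0000 V=0.0000[hold]; j=6 S=248.0435 intr=0.0000 cont=0.0000 V=0.0000[hold]; j=7 S=317.5474 intr=0.0000 cont=0.0000 V=0.0000[hold]  S*(7)=118.2186
k=6: j=0 S=63.7506 intr=74.8094 cont=73.8945 V=74.8094[EX]; j=1 S=81.6140 intr=56.9460 cont=56.0311 V=56.9460[EX]; j=2 S=104.4830 intr=34.0770 cont=33.1621 V=34.0770[EX]; j=3 S=133.7600 intr=4.8000 cont=11.3685 V=11.3685[hold]; j=4 S=171.2407 intr=0.0000 cont=1.2032 V=1.2032[hold]; j=5 S=219.2237 intr=0.0000 cont=0.0000 V=0.0000[hold]; j=6 S=280.6521 intr=0.0000 cont=0.0000 V=0.0000[hold]  S*(6)=104.4830
k=5: j=0 S=72.1314 intr=66.4286 cont=65.5137 V=66.4286[EX]; j=1 S=92.3433 intr=46.2167 cont=45.3018 V=46.2167[EX]; j=2 S=118.2186 intr=20.3414 cont=22.6629 V=22.6629[hold]; j=3 S=151.3445 intr=0.0000 cont=6.2847 V=6.2847[hold]; j=4 S=193.7525 intr=0.0000 cont=0.6024 V=0.6024[hold]; j=5 S=248.0435 intr=0.0000 cont=0.0000 V=0.0000[hold]  S*(5)=92.3433
k=4: j=0 S=81.6140 intr=56.9460 cont=56.0311 V=56.9460[EX]; j=1 S=104.4830 intr=34.0770 cont=34.3060 V=34.3060[hold]; j=2 S=133.7600 intr=4.8000 cont=14.4433 V=14.4433[hold]; j=3 S=171.2407 intr=0.0000 cont=3.4434 V=3.4434[hold]; j=4 S=219.2237 intr=0.0000 cont=0.3016 V=0.3016[hold]  S*(4)=81.6140
k=3: j=0 S=92.3433 intr=46.2167 cont=45.4147 V=46.2167[EX]; j=1 S=118.2186 intr=20.3414 cont=24.2927 V=24.2927[hold]; j=2 S=151.3445 intr=0.0000 cont=8.9280 V=8.9280[hold]; j=3 S=193.7525 intr=0.0000 cont=1.8726 V=1.8726[hold]  S*(3)=92.3433
k=2: j=0 S=104.4830 intr=34.0770 cont=35.1090 V=35.1090[hold]; j=1 S=133.7600 intr=4.8000 cont=16.5617 V=16.5617[hold]; j=2 S=171.2407 intr=0.0000 cont=5.3927 V=5.3927[hold]  S*(2)=-
k=1: j=0 S=118.2186 intr=20.3414 cont=25.7385 V=25.7385[hold]; j=1 S=151.3445 intr=0.0000 cont=10.9491 V=10.9491[hold]  S*(1)=-
k=0: j=0 S=133.7600 intr=4.8000 cont=18.2814 V=18.2814[hold]  S*(0)=-

price = 18.2814
boundary = - - - 92.3433 81.6140 92.3433 104.4830 118.2186
tree:
18.2814
25.7385 10.9491
35.1090 16.5617 5.3927
46.2167 24.2927 8.9280 1.8726
56.9460 34.3060 14.4433 3.4434 0.3016
66.4286 46.2167 22.6629 6.2847 0.6024 0.0000
74.8094 56.9460 34.0770 11.3685 1.2032 0.0000 0.0000
82.2165 66.4286 46.2167 20.3414 2.4032 0.0000 0.0000 0.0000
88.7630 74.8094 56.9460 34.0770 4.8000 0.0000 0.0000 0.0000 0.0000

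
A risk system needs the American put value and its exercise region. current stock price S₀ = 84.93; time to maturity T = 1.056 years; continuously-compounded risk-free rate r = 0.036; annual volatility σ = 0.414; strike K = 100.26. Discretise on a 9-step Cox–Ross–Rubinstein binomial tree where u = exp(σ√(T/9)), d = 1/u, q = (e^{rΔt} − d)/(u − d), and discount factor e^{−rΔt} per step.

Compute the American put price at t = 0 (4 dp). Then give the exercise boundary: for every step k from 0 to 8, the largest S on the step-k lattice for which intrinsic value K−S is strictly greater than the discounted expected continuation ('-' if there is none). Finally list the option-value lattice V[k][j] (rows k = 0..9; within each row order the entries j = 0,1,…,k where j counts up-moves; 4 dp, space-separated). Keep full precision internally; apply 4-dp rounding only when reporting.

price = 22.4020
boundary = - - - 55.5006 63.9566 55.5006 63.9566 73.7010 84.9300
tree:
22.4020
29.0940 15.3349
36.6669 21.1298 9.1795
44.7594 28.2054 13.6352 4.4235
52.0974 36.3034 19.6633 7.2115 1.4360
58.4653 44.7594 27.3360 11.5074 2.6115 0.1725
63.9912 52.0974 36.3034 17.8425 4.7318 0.3328 0.0000
68.7864 58.4653 44.7594 26.5590 8.5374 0.6421 0.0000 0.0000
72.9477 63.9912 52.0974 36.3034 15.3300 1.2389 0.0000 0.0000 0.0000
76.5588 68.7864 58.4653 44.7594 26.5590 2.3901 0.0000 0.0000 0.0000 0.0000

Δt=0.11733  u=1.15236  d=0.86778  q=0.47948  discount=0.99578
step 9 (expiry): payoffs max(K−S,0) = 76.5588 68.7864 58.4653 44.7594 26.5590 2.3901 0.0000 0.0000 0.0000 0.0000
step 8: (k=8,j=0): S=27.3123, (K−S)⁺=72.9477, hold=72.5251 ⇒ V=72.9477 exercise | (k=8,j=1): S=36.2688, (K−S)⁺=63.9912, hold=63.5685 ⇒ V=63.9912 exercise | (k=8,j=2): S=48.1626, (K−S)⁺=52.0974, hold=51.6748 ⇒ V=52.0974 exercise | (k=8,j=3): S=63.9566, (K−S)⁺=36.3034, hold=35.8808 ⇒ V=36.3034 exercise | (k=8,j=4): S=84.9300, (K−S)⁺=15.3300, hold=14.9074 ⇒ V=15.3300 exercise | (k=8,j=5): S=112.7813, (K−S)⁺=0.0000, hold=1.2389 ⇒ V=1.2389 continue | (k=8,j=6): S=149.7658, (K−S)⁺=0.0000, hold=0.0000 ⇒ V=0.0000 continue | (k=8,j=7): S=198.8788, (K−S)⁺=0.0000, hold=0.0000 ⇒ V=0.0000 continue | (k=8,j=8): S=264.0975, (K−S)⁺=0.0000, hold=0.0000 ⇒ V=0.0000 continue  boundary S*=84.9300
step 7: (k=7,j=0): S=31.4736, (K−S)⁺=68.7864, hold=68.3638 ⇒ V=68.7864 exercise | (k=7,j=1): S=41.7947, (K−S)⁺=58.4653, hold=58.0427 ⇒ V=58.4653 exercise | (k=7,j=2): S=55.5006, (K−S)⁺=44.7594, hold=44.3368 ⇒ V=44.7594 exercise | (k=7,j=3): S=73.7010, (K−S)⁺=26.5590, hold=26.1364 ⇒ V=26.5590 exercise | (k=7,j=4): S=97.8699, (K−S)⁺=2.3901, hold=8.5374 ⇒ V=8.5374 continue | (k=7,j=5): S=129.9645, (K−S)⁺=0.0000, hold=0.6421 ⇒ V=0.6421 continue | (k=7,j=6): S=172.5840, (K−S)⁺=0.0000, hold=0.0000 ⇒ V=0.0000 continue | (k=7,j=7): S=229.1798, (K−S)⁺=0.0000, hold=0.0000 ⇒ V=0.0000 continue  boundary S*=73.7010
step 6: (k=6,j=0): S=36.2688, (K−S)⁺=63.9912, hold=63.5685 ⇒ V=63.9912 exercise | (k=6,j=1): S=48.1626, (K−S)⁺=52.0974, hold=51.6748 ⇒ V=52.0974 exercise | (k=6,j=2): S=63.9566, (K−S)⁺=36.3034, hold=35.8808 ⇒ V=36.3034 exercise | (k=6,j=3): S=84.9300, (K−S)⁺=15.3300, hold=17.8425 ⇒ V=17.8425 continue | (k=6,j=4): S=112.7813, (K−S)⁺=0.0000, hold=4.7318 ⇒ V=4.7318 continue | (k=6,j=5): S=149.7658, (K−S)⁺=0.0000, hold=0.3328 ⇒ V=0.3328 continue | (k=6,j=6): S=198.8788, (K−S)⁺=0.0000, hold=0.0000 ⇒ V=0.0000 continue  boundary S*=63.9566
step 5: (k=5,j=0): S=41.7947, (K−S)⁺=58.4653, hold=58.0427 ⇒ V=58.4653 exercise | (k=5,j=1): S=55.5006, (K−S)⁺=44.7594, hold=44.3368 ⇒ V=44.7594 exercise | (k=5,j=2): S=73.7010, (K−S)⁺=26.5590, hold=27.3360 ⇒ V=27.3360 continue | (k=5,j=3): S=97.8699, (K−S)⁺=2.3901, hold=11.5074 ⇒ V=11.5074 continue | (k=5,j=4): S=129.9645, (K−S)⁺=0.0000, hold=2.6115 ⇒ V=2.6115 continue | (k=5,j=5): S=172.5840, (K−S)⁺=0.0000, hold=0.1725 ⇒ V=0.1725 continue  boundary S*=55.5006
step 4: (k=4,j=0): S=48.1626, (K−S)⁺=52.0974, hold=51.6748 ⇒ V=52.0974 exercise | (k=4,j=1): S=63.9566, (K−S)⁺=36.3034, hold=36.2518 ⇒ V=36.3034 exercise | (k=4,j=2): S=84.9300, (K−S)⁺=15.3300, hold=19.6633 ⇒ V=19.6633 continue | (k=4,j=3): S=112.7813, (K−S)⁺=0.0000, hold=7.2115 ⇒ V=7.2115 continue | (k=4,j=4): S=149.7658, (K−S)⁺=0.0000, hold=1.4360 ⇒ V=1.4360 continue  boundary S*=63.9566
step 3: (k=3,j=0): S=55.5006, (K−S)⁺=44.7594, hold=44.3368 ⇒ V=44.7594 exercise | (k=3,j=1): S=73.7010, (K−S)⁺=26.5590, hold=28.2054 ⇒ V=28.2054 continue | (k=3,j=2): S=97.8699, (K−S)⁺=2.3901, hold=13.6352 ⇒ V=13.6352 continue | (k=3,j=3): S=129.9645, (K−S)⁺=0.0000, hold=4.4235 ⇒ V=4.4235 continue  boundary S*=55.5006
step 2: (k=2,j=0): S=63.9566, (K−S)⁺=36.3034, hold=36.6669 ⇒ V=36.6669 continue | (k=2,j=1): S=84.9300, (K−S)⁺=15.3300, hold=21.1298 ⇒ V=21.1298 continue | (k=2,j=2): S=112.7813, (K−S)⁺=0.0000, hold=9.1795 ⇒ V=9.1795 continue  boundary S*=-
step 1: (k=1,j=0): S=73.7010, (K−S)⁺=26.5590, hold=29.0940 ⇒ V=29.0940 continue | (k=1,j=1): S=97.8699, (K−S)⁺=2.3901, hold=15.3349 ⇒ V=15.3349 continue  boundary S*=-
step 0: (k=0,j=0): S=84.9300, (K−S)⁺=15.3300, hold=22.4020 ⇒ V=22.4020 continue  boundary S*=-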